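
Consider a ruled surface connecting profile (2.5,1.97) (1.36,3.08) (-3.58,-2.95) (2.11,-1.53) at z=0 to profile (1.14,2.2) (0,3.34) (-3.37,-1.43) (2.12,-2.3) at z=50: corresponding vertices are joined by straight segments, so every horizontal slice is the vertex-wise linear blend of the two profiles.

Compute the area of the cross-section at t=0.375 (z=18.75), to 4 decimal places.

Cross-section at t=0.375: each vertex is (1-t)·p0[i] + t·p1[i].
  v1: (1-0.375)·(2.5,1.97) + 0.375·(1.14,2.2) = (1.9900,2.0562)
  v2: (1-0.375)·(1.36,3.08) + 0.375·(0,3.34) = (0.8500,3.1775)
  v3: (1-0.375)·(-3.58,-2.95) + 0.375·(-3.37,-1.43) = (-3.5012,-2.3800)
  v4: (1-0.375)·(2.11,-1.53) + 0.375·(2.12,-2.3) = (2.1138,-1.8188)
Shoelace sum Σ(x_i·y_{i+1} − x_{i+1}·y_i):
  i=1: 1.9900·3.1775 − 0.8500·2.0562 = +4.5754 (running +4.5754)
  i=2: 0.8500·-2.3800 − -3.5012·3.1775 = +9.1022 (running +13.6776)
  i=3: -3.5012·-1.8188 − 2.1138·-2.3800 = +11.3986 (running +25.0763)
  i=4: 2.1138·2.0562 − 1.9900·-1.8188 = +7.9657 (running +33.0420)
Area = |Σ|/2 = |33.0420|/2 = 16.5210

Area at t=0.375: 16.5210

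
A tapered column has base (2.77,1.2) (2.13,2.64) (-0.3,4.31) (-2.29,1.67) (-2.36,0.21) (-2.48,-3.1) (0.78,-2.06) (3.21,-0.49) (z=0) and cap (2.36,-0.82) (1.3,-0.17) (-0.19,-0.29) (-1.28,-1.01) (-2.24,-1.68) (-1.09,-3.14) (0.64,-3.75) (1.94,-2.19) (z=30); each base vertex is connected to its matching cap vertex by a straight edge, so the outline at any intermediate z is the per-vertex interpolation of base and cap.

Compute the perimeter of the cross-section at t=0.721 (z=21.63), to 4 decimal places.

Cross-section at t=0.721: each vertex is (1-t)·p0[i] + t·p1[i].
  v1: (1-0.721)·(2.77,1.2) + 0.721·(2.36,-0.82) = (2.4744,-0.2564)
  v2: (1-0.721)·(2.13,2.64) + 0.721·(1.3,-0.17) = (1.5316,0.6140)
  v3: (1-0.721)·(-0.3,4.31) + 0.721·(-0.19,-0.29) = (-0.2207,0.9934)
  v4: (1-0.721)·(-2.29,1.67) + 0.721·(-1.28,-1.01) = (-1.5618,-0.2623)
  v5: (1-0.721)·(-2.36,0.21) + 0.721·(-2.24,-1.68) = (-2.2735,-1.1527)
  v6: (1-0.721)·(-2.48,-3.1) + 0.721·(-1.09,-3.14) = (-1.4778,-3.1288)
  v7: (1-0.721)·(0.78,-2.06) + 0.721·(0.64,-3.75) = (0.6791,-3.2785)
  v8: (1-0.721)·(3.21,-0.49) + 0.721·(1.94,-2.19) = (2.2943,-1.7157)
Perimeter = Σ |v_{i+1} − v_i|:
  edge 1→2: √(-0.9428² + 0.8704²) = 1.2832 (running 1.2832)
  edge 2→3: √(-1.7523² + 0.3794²) = 1.7929 (running 3.0760)
  edge 3→4: √(-1.3411² + -1.2557²) = 1.8372 (running 4.9132)
  edge 4→5: √(-0.7117² + -0.8904²) = 1.1399 (running 6.0531)
  edge 5→6: √(0.7957² + -1.9761²) = 2.1303 (running 8.1834)
  edge 6→7: √(2.1569² + -0.1496²) = 2.1621 (running 10.3455)
  edge 7→8: √(1.6153² + 1.5628²) = 2.2475 (running 12.5930)
  edge 8→1: √(0.1801² + 1.4593²) = 1.4703 (running 14.0634)
Perimeter = 14.0634

Perimeter at t=0.721: 14.0634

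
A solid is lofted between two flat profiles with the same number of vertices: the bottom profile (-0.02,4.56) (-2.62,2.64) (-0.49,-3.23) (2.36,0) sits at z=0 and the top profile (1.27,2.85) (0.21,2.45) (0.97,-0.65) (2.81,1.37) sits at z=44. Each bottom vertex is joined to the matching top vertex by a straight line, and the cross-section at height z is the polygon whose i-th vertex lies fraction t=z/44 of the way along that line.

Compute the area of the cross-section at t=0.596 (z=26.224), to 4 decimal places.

Area at t=0.596: 9.6343

Cross-section at t=0.596: each vertex is (1-t)·p0[i] + t·p1[i].
  v1: (1-0.596)·(-0.02,4.56) + 0.596·(1.27,2.85) = (0.7488,3.5408)
  v2: (1-0.596)·(-2.62,2.64) + 0.596·(0.21,2.45) = (-0.9333,2.5268)
  v3: (1-0.596)·(-0.49,-3.23) + 0.596·(0.97,-0.65) = (0.3802,-1.6923)
  v4: (1-0.596)·(2.36,0) + 0.596·(2.81,1.37) = (2.6282,0.8165)
Shoelace sum Σ(x_i·y_{i+1} − x_{i+1}·y_i):
  i=1: 0.7488·2.5268 − -0.9333·3.5408 = +5.1969 (running +5.1969)
  i=2: -0.9333·-1.6923 − 0.3802·2.5268 = +0.6189 (running +5.8158)
  i=3: 0.3802·0.8165 − 2.6282·-1.6923 = +4.7582 (running +10.5739)
  i=4: 2.6282·3.5408 − 0.7488·0.8165 = +8.6946 (running +19.2685)
Area = |Σ|/2 = |19.2685|/2 = 9.6343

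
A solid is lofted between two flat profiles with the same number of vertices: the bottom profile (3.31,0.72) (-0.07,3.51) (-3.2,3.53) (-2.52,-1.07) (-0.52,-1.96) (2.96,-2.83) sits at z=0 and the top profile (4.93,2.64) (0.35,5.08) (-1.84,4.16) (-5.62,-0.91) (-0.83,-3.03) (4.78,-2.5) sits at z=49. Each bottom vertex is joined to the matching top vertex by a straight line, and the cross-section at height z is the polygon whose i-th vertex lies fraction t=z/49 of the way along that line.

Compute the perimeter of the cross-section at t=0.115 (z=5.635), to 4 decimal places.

Perimeter at t=0.115: 22.2241

Cross-section at t=0.115: each vertex is (1-t)·p0[i] + t·p1[i].
  v1: (1-0.115)·(3.31,0.72) + 0.115·(4.93,2.64) = (3.4963,0.9408)
  v2: (1-0.115)·(-0.07,3.51) + 0.115·(0.35,5.08) = (-0.0217,3.6905)
  v3: (1-0.115)·(-3.2,3.53) + 0.115·(-1.84,4.16) = (-3.0436,3.6025)
  v4: (1-0.115)·(-2.52,-1.07) + 0.115·(-5.62,-0.91) = (-2.8765,-1.0516)
  v5: (1-0.115)·(-0.52,-1.96) + 0.115·(-0.83,-3.03) = (-0.5556,-2.0831)
  v6: (1-0.115)·(2.96,-2.83) + 0.115·(4.78,-2.5) = (3.1693,-2.7921)
Perimeter = Σ |v_{i+1} − v_i|:
  edge 1→2: √(-3.5180² + 2.7497²) = 4.4651 (running 4.4651)
  edge 2→3: √(-3.0219² + -0.0881²) = 3.0232 (running 7.4883)
  edge 3→4: √(0.1671² + -4.6540²) = 4.6570 (running 12.1454)
  edge 4→5: √(2.3209² + -1.0314²) = 2.5397 (running 14.6851)
  edge 5→6: √(3.7250² + -0.7090²) = 3.7918 (running 18.4769)
  edge 6→1: √(0.3270² + 3.7329²) = 3.7471 (running 22.2241)
Perimeter = 22.2241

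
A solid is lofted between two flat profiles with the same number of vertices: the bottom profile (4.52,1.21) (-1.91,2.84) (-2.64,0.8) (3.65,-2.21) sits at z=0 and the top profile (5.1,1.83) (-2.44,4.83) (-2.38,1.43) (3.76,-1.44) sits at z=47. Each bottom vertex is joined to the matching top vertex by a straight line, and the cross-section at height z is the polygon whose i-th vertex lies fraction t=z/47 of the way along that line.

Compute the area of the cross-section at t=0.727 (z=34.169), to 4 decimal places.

Cross-section at t=0.727: each vertex is (1-t)·p0[i] + t·p1[i].
  v1: (1-0.727)·(4.52,1.21) + 0.727·(5.1,1.83) = (4.9417,1.6607)
  v2: (1-0.727)·(-1.91,2.84) + 0.727·(-2.44,4.83) = (-2.2953,4.2867)
  v3: (1-0.727)·(-2.64,0.8) + 0.727·(-2.38,1.43) = (-2.4510,1.2580)
  v4: (1-0.727)·(3.65,-2.21) + 0.727·(3.76,-1.44) = (3.7300,-1.6502)
Shoelace sum Σ(x_i·y_{i+1} − x_{i+1}·y_i):
  i=1: 4.9417·4.2867 − -2.2953·1.6607 = +24.9955 (running +24.9955)
  i=2: -2.2953·1.2580 − -2.4510·4.2867 = +7.6192 (running +32.6146)
  i=3: -2.4510·-1.6502 − 3.7300·1.2580 = -0.6477 (running +31.9669)
  i=4: 3.7300·1.6607 − 4.9417·-1.6502 = +14.3493 (running +46.3162)
Area = |Σ|/2 = |46.3162|/2 = 23.1581

Area at t=0.727: 23.1581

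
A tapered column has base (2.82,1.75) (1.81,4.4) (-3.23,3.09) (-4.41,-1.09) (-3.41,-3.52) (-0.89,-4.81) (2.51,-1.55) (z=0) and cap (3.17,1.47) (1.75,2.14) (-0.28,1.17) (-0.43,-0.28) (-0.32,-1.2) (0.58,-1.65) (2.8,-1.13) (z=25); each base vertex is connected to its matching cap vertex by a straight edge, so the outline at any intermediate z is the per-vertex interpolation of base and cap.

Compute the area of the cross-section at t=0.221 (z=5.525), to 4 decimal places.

Area at t=0.221: 36.2468

Cross-section at t=0.221: each vertex is (1-t)·p0[i] + t·p1[i].
  v1: (1-0.221)·(2.82,1.75) + 0.221·(3.17,1.47) = (2.8973,1.6881)
  v2: (1-0.221)·(1.81,4.4) + 0.221·(1.75,2.14) = (1.7967,3.9005)
  v3: (1-0.221)·(-3.23,3.09) + 0.221·(-0.28,1.17) = (-2.5781,2.6657)
  v4: (1-0.221)·(-4.41,-1.09) + 0.221·(-0.43,-0.28) = (-3.5304,-0.9110)
  v5: (1-0.221)·(-3.41,-3.52) + 0.221·(-0.32,-1.2) = (-2.7271,-3.0073)
  v6: (1-0.221)·(-0.89,-4.81) + 0.221·(0.58,-1.65) = (-0.5651,-4.1116)
  v7: (1-0.221)·(2.51,-1.55) + 0.221·(2.8,-1.13) = (2.5741,-1.4572)
Shoelace sum Σ(x_i·y_{i+1} − x_{i+1}·y_i):
  i=1: 2.8973·3.9005 − 1.7967·1.6881 = +8.2681 (running +8.2681)
  i=2: 1.7967·2.6657 − -2.5781·3.9005 = +14.8453 (running +23.1134)
  i=3: -2.5781·-0.9110 − -3.5304·2.6657 = +11.7595 (running +34.8730)
  i=4: -3.5304·-3.0073 − -2.7271·-0.9110 = +8.1326 (running +43.0056)
  i=5: -2.7271·-4.1116 − -0.5651·-3.0073 = +9.5134 (running +52.5190)
  i=6: -0.5651·-1.4572 − 2.5741·-4.1116 = +11.4072 (running +63.9262)
  i=7: 2.5741·1.6881 − 2.8973·-1.4572 = +8.5673 (running +72.4935)
Area = |Σ|/2 = |72.4935|/2 = 36.2468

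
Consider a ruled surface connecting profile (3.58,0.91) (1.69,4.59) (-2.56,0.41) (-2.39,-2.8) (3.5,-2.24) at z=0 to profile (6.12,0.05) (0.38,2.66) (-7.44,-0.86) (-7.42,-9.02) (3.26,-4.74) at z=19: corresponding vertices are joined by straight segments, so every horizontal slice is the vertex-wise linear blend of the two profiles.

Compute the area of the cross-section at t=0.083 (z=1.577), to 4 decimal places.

Cross-section at t=0.083: each vertex is (1-t)·p0[i] + t·p1[i].
  v1: (1-0.083)·(3.58,0.91) + 0.083·(6.12,0.05) = (3.7908,0.8386)
  v2: (1-0.083)·(1.69,4.59) + 0.083·(0.38,2.66) = (1.5813,4.4298)
  v3: (1-0.083)·(-2.56,0.41) + 0.083·(-7.44,-0.86) = (-2.9650,0.3046)
  v4: (1-0.083)·(-2.39,-2.8) + 0.083·(-7.42,-9.02) = (-2.8075,-3.3163)
  v5: (1-0.083)·(3.5,-2.24) + 0.083·(3.26,-4.74) = (3.4801,-2.4475)
Shoelace sum Σ(x_i·y_{i+1} − x_{i+1}·y_i):
  i=1: 3.7908·4.4298 − 1.5813·0.8386 = +15.4665 (running +15.4665)
  i=2: 1.5813·0.3046 − -2.9650·4.4298 = +13.6162 (running +29.0827)
  i=3: -2.9650·-3.3163 − -2.8075·0.3046 = +10.6880 (running +39.7707)
  i=4: -2.8075·-2.4475 − 3.4801·-3.3163 = +18.4122 (running +58.1829)
  i=5: 3.4801·0.8386 − 3.7908·-2.4475 = +12.1965 (running +70.3794)
Area = |Σ|/2 = |70.3794|/2 = 35.1897

Area at t=0.083: 35.1897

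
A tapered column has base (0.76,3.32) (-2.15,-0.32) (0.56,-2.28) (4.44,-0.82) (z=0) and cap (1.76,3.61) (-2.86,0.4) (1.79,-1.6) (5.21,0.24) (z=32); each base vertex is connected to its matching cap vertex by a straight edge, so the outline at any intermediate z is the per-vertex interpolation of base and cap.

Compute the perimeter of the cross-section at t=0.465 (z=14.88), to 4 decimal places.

Cross-section at t=0.465: each vertex is (1-t)·p0[i] + t·p1[i].
  v1: (1-0.465)·(0.76,3.32) + 0.465·(1.76,3.61) = (1.2250,3.4548)
  v2: (1-0.465)·(-2.15,-0.32) + 0.465·(-2.86,0.4) = (-2.4802,0.0148)
  v3: (1-0.465)·(0.56,-2.28) + 0.465·(1.79,-1.6) = (1.1320,-1.9638)
  v4: (1-0.465)·(4.44,-0.82) + 0.465·(5.21,0.24) = (4.7980,-0.3271)
Perimeter = Σ |v_{i+1} − v_i|:
  edge 1→2: √(-3.7052² + -3.4400²) = 5.0559 (running 5.0559)
  edge 2→3: √(3.6121² + -1.9786²) = 4.1185 (running 9.1744)
  edge 3→4: √(3.6661² + 1.6367²) = 4.0149 (running 13.1893)
  edge 4→1: √(-3.5730² + 3.7819²) = 5.2029 (running 18.3921)
Perimeter = 18.3921

Perimeter at t=0.465: 18.3921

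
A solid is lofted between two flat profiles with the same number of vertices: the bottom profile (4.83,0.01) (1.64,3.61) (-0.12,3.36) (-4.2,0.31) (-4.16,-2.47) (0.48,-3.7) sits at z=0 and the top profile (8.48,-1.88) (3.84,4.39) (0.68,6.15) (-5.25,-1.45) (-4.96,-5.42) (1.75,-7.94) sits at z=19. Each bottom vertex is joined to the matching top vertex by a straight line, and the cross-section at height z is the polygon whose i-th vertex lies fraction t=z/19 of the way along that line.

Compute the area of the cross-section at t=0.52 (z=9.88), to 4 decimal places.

Cross-section at t=0.52: each vertex is (1-t)·p0[i] + t·p1[i].
  v1: (1-0.52)·(4.83,0.01) + 0.52·(8.48,-1.88) = (6.7280,-0.9728)
  v2: (1-0.52)·(1.64,3.61) + 0.52·(3.84,4.39) = (2.7840,4.0156)
  v3: (1-0.52)·(-0.12,3.36) + 0.52·(0.68,6.15) = (0.2960,4.8108)
  v4: (1-0.52)·(-4.2,0.31) + 0.52·(-5.25,-1.45) = (-4.7460,-0.6052)
  v5: (1-0.52)·(-4.16,-2.47) + 0.52·(-4.96,-5.42) = (-4.5760,-4.0040)
  v6: (1-0.52)·(0.48,-3.7) + 0.52·(1.75,-7.94) = (1.1404,-5.9048)
Shoelace sum Σ(x_i·y_{i+1} − x_{i+1}·y_i):
  i=1: 6.7280·4.0156 − 2.7840·-0.9728 = +29.7252 (running +29.7252)
  i=2: 2.7840·4.8108 − 0.2960·4.0156 = +12.2046 (running +41.9299)
  i=3: 0.2960·-0.6052 − -4.7460·4.8108 = +22.6529 (running +64.5828)
  i=4: -4.7460·-4.0040 − -4.5760·-0.6052 = +16.2336 (running +80.8164)
  i=5: -4.5760·-5.9048 − 1.1404·-4.0040 = +31.5865 (running +112.4029)
  i=6: 1.1404·-0.9728 − 6.7280·-5.9048 = +38.6181 (running +151.0210)
Area = |Σ|/2 = |151.0210|/2 = 75.5105

Area at t=0.52: 75.5105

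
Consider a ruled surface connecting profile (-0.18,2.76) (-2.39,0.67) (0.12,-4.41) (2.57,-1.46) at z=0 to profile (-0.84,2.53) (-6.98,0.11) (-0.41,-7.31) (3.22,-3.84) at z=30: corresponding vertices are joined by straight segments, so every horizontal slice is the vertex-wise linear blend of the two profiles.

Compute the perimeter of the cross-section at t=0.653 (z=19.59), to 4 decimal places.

Cross-section at t=0.653: each vertex is (1-t)·p0[i] + t·p1[i].
  v1: (1-0.653)·(-0.18,2.76) + 0.653·(-0.84,2.53) = (-0.6110,2.6098)
  v2: (1-0.653)·(-2.39,0.67) + 0.653·(-6.98,0.11) = (-5.3873,0.3043)
  v3: (1-0.653)·(0.12,-4.41) + 0.653·(-0.41,-7.31) = (-0.2261,-6.3037)
  v4: (1-0.653)·(2.57,-1.46) + 0.653·(3.22,-3.84) = (2.9945,-3.0141)
Perimeter = Σ |v_{i+1} − v_i|:
  edge 1→2: √(-4.7763² + -2.3055²) = 5.3036 (running 5.3036)
  edge 2→3: √(5.1612² + -6.6080²) = 8.3847 (running 13.6883)
  edge 3→4: √(3.2205² + 3.2896²) = 4.6036 (running 18.2919)
  edge 4→1: √(-3.6054² + 5.6239²) = 6.6804 (running 24.9723)
Perimeter = 24.9723

Perimeter at t=0.653: 24.9723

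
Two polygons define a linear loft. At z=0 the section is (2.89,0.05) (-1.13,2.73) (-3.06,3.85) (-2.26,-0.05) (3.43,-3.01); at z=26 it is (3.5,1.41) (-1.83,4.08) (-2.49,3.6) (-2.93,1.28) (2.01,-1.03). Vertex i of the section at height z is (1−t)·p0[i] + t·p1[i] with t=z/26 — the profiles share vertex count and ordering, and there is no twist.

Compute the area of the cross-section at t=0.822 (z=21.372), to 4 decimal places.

Area at t=0.822: 17.5726

Cross-section at t=0.822: each vertex is (1-t)·p0[i] + t·p1[i].
  v1: (1-0.822)·(2.89,0.05) + 0.822·(3.5,1.41) = (3.3914,1.1679)
  v2: (1-0.822)·(-1.13,2.73) + 0.822·(-1.83,4.08) = (-1.7054,3.8397)
  v3: (1-0.822)·(-3.06,3.85) + 0.822·(-2.49,3.6) = (-2.5915,3.6445)
  v4: (1-0.822)·(-2.26,-0.05) + 0.822·(-2.93,1.28) = (-2.8107,1.0433)
  v5: (1-0.822)·(3.43,-3.01) + 0.822·(2.01,-1.03) = (2.2628,-1.3824)
Shoelace sum Σ(x_i·y_{i+1} − x_{i+1}·y_i):
  i=1: 3.3914·3.8397 − -1.7054·1.1679 = +15.0138 (running +15.0138)
  i=2: -1.7054·3.6445 − -2.5915·3.8397 = +3.7351 (running +18.7489)
  i=3: -2.5915·1.0433 − -2.8107·3.6445 = +7.5402 (running +26.2891)
  i=4: -2.8107·-1.3824 − 2.2628·1.0433 = +1.5250 (running +27.8141)
  i=5: 2.2628·1.1679 − 3.3914·-1.3824 = +7.3312 (running +35.1453)
Area = |Σ|/2 = |35.1453|/2 = 17.5726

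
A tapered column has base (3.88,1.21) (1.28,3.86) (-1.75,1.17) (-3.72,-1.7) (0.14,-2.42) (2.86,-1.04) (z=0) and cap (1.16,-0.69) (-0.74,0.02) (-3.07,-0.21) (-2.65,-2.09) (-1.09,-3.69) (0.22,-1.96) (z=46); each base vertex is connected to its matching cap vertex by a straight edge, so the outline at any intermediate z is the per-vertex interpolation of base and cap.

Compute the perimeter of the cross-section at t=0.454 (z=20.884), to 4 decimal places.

Cross-section at t=0.454: each vertex is (1-t)·p0[i] + t·p1[i].
  v1: (1-0.454)·(3.88,1.21) + 0.454·(1.16,-0.69) = (2.6451,0.3474)
  v2: (1-0.454)·(1.28,3.86) + 0.454·(-0.74,0.02) = (0.3629,2.1166)
  v3: (1-0.454)·(-1.75,1.17) + 0.454·(-3.07,-0.21) = (-2.3493,0.5435)
  v4: (1-0.454)·(-3.72,-1.7) + 0.454·(-2.65,-2.09) = (-3.2342,-1.8771)
  v5: (1-0.454)·(0.14,-2.42) + 0.454·(-1.09,-3.69) = (-0.4184,-2.9966)
  v6: (1-0.454)·(2.86,-1.04) + 0.454·(0.22,-1.96) = (1.6614,-1.4577)
Perimeter = Σ |v_{i+1} − v_i|:
  edge 1→2: √(-2.2822² + 1.7692²) = 2.8877 (running 2.8877)
  edge 2→3: √(-2.7122² + -1.5732²) = 3.1354 (running 6.0231)
  edge 3→4: √(-0.8849² + -2.4205²) = 2.5772 (running 8.6003)
  edge 4→5: √(2.8158² + -1.1195²) = 3.0302 (running 11.6305)
  edge 5→6: √(2.0799² + 1.5389²) = 2.5873 (running 14.2178)
  edge 6→1: √(0.9837² + 1.8051²) = 2.0557 (running 16.2735)
Perimeter = 16.2735

Perimeter at t=0.454: 16.2735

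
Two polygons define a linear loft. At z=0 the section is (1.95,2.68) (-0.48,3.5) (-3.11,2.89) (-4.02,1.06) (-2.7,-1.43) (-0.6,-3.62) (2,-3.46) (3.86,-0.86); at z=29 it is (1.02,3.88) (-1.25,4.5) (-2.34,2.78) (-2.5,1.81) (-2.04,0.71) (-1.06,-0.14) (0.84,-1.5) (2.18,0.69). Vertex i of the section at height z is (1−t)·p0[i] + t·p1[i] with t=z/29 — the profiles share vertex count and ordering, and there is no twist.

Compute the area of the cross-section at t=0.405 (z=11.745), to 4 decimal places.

Area at t=0.405: 28.6994

Cross-section at t=0.405: each vertex is (1-t)·p0[i] + t·p1[i].
  v1: (1-0.405)·(1.95,2.68) + 0.405·(1.02,3.88) = (1.5734,3.1660)
  v2: (1-0.405)·(-0.48,3.5) + 0.405·(-1.25,4.5) = (-0.7919,3.9050)
  v3: (1-0.405)·(-3.11,2.89) + 0.405·(-2.34,2.78) = (-2.7981,2.8454)
  v4: (1-0.405)·(-4.02,1.06) + 0.405·(-2.5,1.81) = (-3.4044,1.3638)
  v5: (1-0.405)·(-2.7,-1.43) + 0.405·(-2.04,0.71) = (-2.4327,-0.5633)
  v6: (1-0.405)·(-0.6,-3.62) + 0.405·(-1.06,-0.14) = (-0.7863,-2.2106)
  v7: (1-0.405)·(2,-3.46) + 0.405·(0.84,-1.5) = (1.5302,-2.6662)
  v8: (1-0.405)·(3.86,-0.86) + 0.405·(2.18,0.69) = (3.1796,-0.2322)
Shoelace sum Σ(x_i·y_{i+1} − x_{i+1}·y_i):
  i=1: 1.5734·3.9050 − -0.7919·3.1660 = +8.6509 (running +8.6509)
  i=2: -0.7919·2.8454 − -2.7981·3.9050 = +8.6736 (running +17.3245)
  i=3: -2.7981·1.3638 − -3.4044·2.8454 = +5.8711 (running +23.1956)
  i=4: -3.4044·-0.5633 − -2.4327·1.3638 = +5.2353 (running +28.4309)
  i=5: -2.4327·-2.2106 − -0.7863·-0.5633 = +4.9348 (running +33.3657)
  i=6: -0.7863·-2.6662 − 1.5302·-2.2106 = +5.4791 (running +38.8448)
  i=7: 1.5302·-0.2322 − 3.1796·-2.6662 = +8.1221 (running +46.9669)
  i=8: 3.1796·3.1660 − 1.5734·-0.2322 = +10.4320 (running +57.3989)
Area = |Σ|/2 = |57.3989|/2 = 28.6994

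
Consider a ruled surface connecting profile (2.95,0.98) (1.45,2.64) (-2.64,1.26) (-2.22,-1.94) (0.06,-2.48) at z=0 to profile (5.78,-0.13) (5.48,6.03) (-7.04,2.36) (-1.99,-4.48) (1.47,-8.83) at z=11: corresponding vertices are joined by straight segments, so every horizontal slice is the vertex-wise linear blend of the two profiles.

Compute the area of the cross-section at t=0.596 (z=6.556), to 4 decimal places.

Cross-section at t=0.596: each vertex is (1-t)·p0[i] + t·p1[i].
  v1: (1-0.596)·(2.95,0.98) + 0.596·(5.78,-0.13) = (4.6367,0.3184)
  v2: (1-0.596)·(1.45,2.64) + 0.596·(5.48,6.03) = (3.8519,4.6604)
  v3: (1-0.596)·(-2.64,1.26) + 0.596·(-7.04,2.36) = (-5.2624,1.9156)
  v4: (1-0.596)·(-2.22,-1.94) + 0.596·(-1.99,-4.48) = (-2.0829,-3.4538)
  v5: (1-0.596)·(0.06,-2.48) + 0.596·(1.47,-8.83) = (0.9004,-6.2646)
Shoelace sum Σ(x_i·y_{i+1} − x_{i+1}·y_i):
  i=1: 4.6367·4.6604 − 3.8519·0.3184 = +20.3824 (running +20.3824)
  i=2: 3.8519·1.9156 − -5.2624·4.6604 = +31.9038 (running +52.2861)
  i=3: -5.2624·-3.4538 − -2.0829·1.9156 = +22.1655 (running +74.4517)
  i=4: -2.0829·-6.2646 − 0.9004·-3.4538 = +16.1584 (running +90.6100)
  i=5: 0.9004·0.3184 − 4.6367·-6.2646 = +29.3337 (running +119.9437)
Area = |Σ|/2 = |119.9437|/2 = 59.9718

Area at t=0.596: 59.9718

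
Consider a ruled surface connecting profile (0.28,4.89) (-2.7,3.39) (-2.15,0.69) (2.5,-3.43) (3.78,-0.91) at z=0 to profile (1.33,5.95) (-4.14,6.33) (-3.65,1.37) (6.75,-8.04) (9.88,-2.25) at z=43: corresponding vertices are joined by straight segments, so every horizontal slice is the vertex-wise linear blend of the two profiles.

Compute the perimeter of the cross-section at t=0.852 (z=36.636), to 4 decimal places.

Cross-section at t=0.852: each vertex is (1-t)·p0[i] + t·p1[i].
  v1: (1-0.852)·(0.28,4.89) + 0.852·(1.33,5.95) = (1.1746,5.7931)
  v2: (1-0.852)·(-2.7,3.39) + 0.852·(-4.14,6.33) = (-3.9269,5.8949)
  v3: (1-0.852)·(-2.15,0.69) + 0.852·(-3.65,1.37) = (-3.4280,1.2694)
  v4: (1-0.852)·(2.5,-3.43) + 0.852·(6.75,-8.04) = (6.1210,-7.3577)
  v5: (1-0.852)·(3.78,-0.91) + 0.852·(9.88,-2.25) = (8.9772,-2.0517)
Perimeter = Σ |v_{i+1} − v_i|:
  edge 1→2: √(-5.1015² + 0.1018²) = 5.1025 (running 5.1025)
  edge 2→3: √(0.4989² + -4.6255²) = 4.6523 (running 9.7548)
  edge 3→4: √(9.5490² + -8.6271²) = 12.8690 (running 22.6238)
  edge 4→5: √(2.8562² + 5.3060²) = 6.0259 (running 28.6497)
  edge 5→1: √(-7.8026² + 7.8448²) = 11.0644 (running 39.7142)
Perimeter = 39.7142

Perimeter at t=0.852: 39.7142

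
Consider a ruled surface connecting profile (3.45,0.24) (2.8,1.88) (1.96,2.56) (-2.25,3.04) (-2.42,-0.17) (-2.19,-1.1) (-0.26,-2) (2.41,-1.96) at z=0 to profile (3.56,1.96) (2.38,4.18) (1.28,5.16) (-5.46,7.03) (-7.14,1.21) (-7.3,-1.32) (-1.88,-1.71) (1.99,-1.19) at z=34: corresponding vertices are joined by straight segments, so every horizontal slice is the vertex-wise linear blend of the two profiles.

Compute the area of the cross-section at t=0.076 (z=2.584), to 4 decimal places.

Area at t=0.076: 26.4994

Cross-section at t=0.076: each vertex is (1-t)·p0[i] + t·p1[i].
  v1: (1-0.076)·(3.45,0.24) + 0.076·(3.56,1.96) = (3.4584,0.3707)
  v2: (1-0.076)·(2.8,1.88) + 0.076·(2.38,4.18) = (2.7681,2.0548)
  v3: (1-0.076)·(1.96,2.56) + 0.076·(1.28,5.16) = (1.9083,2.7576)
  v4: (1-0.076)·(-2.25,3.04) + 0.076·(-5.46,7.03) = (-2.4940,3.3432)
  v5: (1-0.076)·(-2.42,-0.17) + 0.076·(-7.14,1.21) = (-2.7787,-0.0651)
  v6: (1-0.076)·(-2.19,-1.1) + 0.076·(-7.3,-1.32) = (-2.5784,-1.1167)
  v7: (1-0.076)·(-0.26,-2) + 0.076·(-1.88,-1.71) = (-0.3831,-1.9780)
  v8: (1-0.076)·(2.41,-1.96) + 0.076·(1.99,-1.19) = (2.3781,-1.9015)
Shoelace sum Σ(x_i·y_{i+1} − x_{i+1}·y_i):
  i=1: 3.4584·2.0548 − 2.7681·0.3707 = +6.0801 (running +6.0801)
  i=2: 2.7681·2.7576 − 1.9083·2.0548 = +3.7120 (running +9.7921)
  i=3: 1.9083·3.3432 − -2.4940·2.7576 = +13.2573 (running +23.0494)
  i=4: -2.4940·-0.0651 − -2.7787·3.3432 = +9.4523 (running +32.5017)
  i=5: -2.7787·-1.1167 − -2.5784·-0.0651 = +2.9351 (running +35.4369)
  i=6: -2.5784·-1.9780 − -0.3831·-1.1167 = +4.6721 (running +40.1090)
  i=7: -0.3831·-1.9015 − 2.3781·-1.9780 = +5.4322 (running +45.5412)
  i=8: 2.3781·0.3707 − 3.4584·-1.9015 = +7.4576 (running +52.9988)
Area = |Σ|/2 = |52.9988|/2 = 26.4994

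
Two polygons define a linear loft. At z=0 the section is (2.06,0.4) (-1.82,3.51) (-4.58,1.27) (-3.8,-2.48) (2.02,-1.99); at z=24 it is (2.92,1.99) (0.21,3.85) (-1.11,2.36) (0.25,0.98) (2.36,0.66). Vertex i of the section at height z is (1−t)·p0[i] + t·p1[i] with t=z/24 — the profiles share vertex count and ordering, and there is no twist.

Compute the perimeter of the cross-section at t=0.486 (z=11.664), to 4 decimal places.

Cross-section at t=0.486: each vertex is (1-t)·p0[i] + t·p1[i].
  v1: (1-0.486)·(2.06,0.4) + 0.486·(2.92,1.99) = (2.4780,1.1727)
  v2: (1-0.486)·(-1.82,3.51) + 0.486·(0.21,3.85) = (-0.8334,3.6752)
  v3: (1-0.486)·(-4.58,1.27) + 0.486·(-1.11,2.36) = (-2.8936,1.7997)
  v4: (1-0.486)·(-3.8,-2.48) + 0.486·(0.25,0.98) = (-1.8317,-0.7984)
  v5: (1-0.486)·(2.02,-1.99) + 0.486·(2.36,0.66) = (2.1852,-0.7021)
Perimeter = Σ |v_{i+1} − v_i|:
  edge 1→2: √(-3.3114² + 2.5025²) = 4.1506 (running 4.1506)
  edge 2→3: √(-2.0602² + -1.8755²) = 2.7860 (running 6.9366)
  edge 3→4: √(1.0619² + -2.5982²) = 2.8068 (running 9.7434)
  edge 4→5: √(4.0169² + 0.0963²) = 4.0181 (running 13.7615)
  edge 5→1: √(0.2927² + 1.8748²) = 1.8976 (running 15.6591)
Perimeter = 15.6591

Perimeter at t=0.486: 15.6591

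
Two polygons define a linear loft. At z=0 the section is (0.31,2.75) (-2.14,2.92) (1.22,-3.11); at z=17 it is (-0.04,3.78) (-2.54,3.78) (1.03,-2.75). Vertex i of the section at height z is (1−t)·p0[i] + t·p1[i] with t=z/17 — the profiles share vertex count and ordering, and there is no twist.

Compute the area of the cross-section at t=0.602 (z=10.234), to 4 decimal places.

Area at t=0.602: 7.7328

Cross-section at t=0.602: each vertex is (1-t)·p0[i] + t·p1[i].
  v1: (1-0.602)·(0.31,2.75) + 0.602·(-0.04,3.78) = (0.0993,3.3701)
  v2: (1-0.602)·(-2.14,2.92) + 0.602·(-2.54,3.78) = (-2.3808,3.4377)
  v3: (1-0.602)·(1.22,-3.11) + 0.602·(1.03,-2.75) = (1.1056,-2.8933)
Shoelace sum Σ(x_i·y_{i+1} − x_{i+1}·y_i):
  i=1: 0.0993·3.4377 − -2.3808·3.3701 = +8.3648 (running +8.3648)
  i=2: -2.3808·-2.8933 − 1.1056·3.4377 = +3.0875 (running +11.4523)
  i=3: 1.1056·3.3701 − 0.0993·-2.8933 = +4.0133 (running +15.4656)
Area = |Σ|/2 = |15.4656|/2 = 7.7328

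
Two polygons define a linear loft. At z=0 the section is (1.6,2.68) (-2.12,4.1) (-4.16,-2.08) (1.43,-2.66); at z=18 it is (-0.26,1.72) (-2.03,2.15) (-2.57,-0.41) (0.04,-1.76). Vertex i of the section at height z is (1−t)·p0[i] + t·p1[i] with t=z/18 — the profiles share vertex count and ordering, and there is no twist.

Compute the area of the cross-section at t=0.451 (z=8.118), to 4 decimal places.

Cross-section at t=0.451: each vertex is (1-t)·p0[i] + t·p1[i].
  v1: (1-0.451)·(1.6,2.68) + 0.451·(-0.26,1.72) = (0.7611,2.2470)
  v2: (1-0.451)·(-2.12,4.1) + 0.451·(-2.03,2.15) = (-2.0794,3.2205)
  v3: (1-0.451)·(-4.16,-2.08) + 0.451·(-2.57,-0.41) = (-3.4429,-1.3268)
  v4: (1-0.451)·(1.43,-2.66) + 0.451·(0.04,-1.76) = (0.8031,-2.2541)
Shoelace sum Σ(x_i·y_{i+1} − x_{i+1}·y_i):
  i=1: 0.7611·3.2205 − -2.0794·2.2470 = +7.1238 (running +7.1238)
  i=2: -2.0794·-1.3268 − -3.4429·3.2205 = +13.8471 (running +20.9709)
  i=3: -3.4429·-2.2541 − 0.8031·-1.3268 = +8.8263 (running +29.7971)
  i=4: 0.8031·2.2470 − 0.7611·-2.2541 = +3.5203 (running +33.3175)
Area = |Σ|/2 = |33.3175|/2 = 16.6587

Area at t=0.451: 16.6587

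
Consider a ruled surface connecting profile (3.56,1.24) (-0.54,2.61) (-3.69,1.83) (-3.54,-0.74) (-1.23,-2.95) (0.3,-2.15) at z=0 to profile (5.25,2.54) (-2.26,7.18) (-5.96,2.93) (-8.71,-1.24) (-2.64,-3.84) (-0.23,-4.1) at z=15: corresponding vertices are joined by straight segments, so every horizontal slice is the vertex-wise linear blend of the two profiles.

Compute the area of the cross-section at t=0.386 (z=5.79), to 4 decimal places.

Area at t=0.386: 44.4776

Cross-section at t=0.386: each vertex is (1-t)·p0[i] + t·p1[i].
  v1: (1-0.386)·(3.56,1.24) + 0.386·(5.25,2.54) = (4.2123,1.7418)
  v2: (1-0.386)·(-0.54,2.61) + 0.386·(-2.26,7.18) = (-1.2039,4.3740)
  v3: (1-0.386)·(-3.69,1.83) + 0.386·(-5.96,2.93) = (-4.5662,2.2546)
  v4: (1-0.386)·(-3.54,-0.74) + 0.386·(-8.71,-1.24) = (-5.5356,-0.9330)
  v5: (1-0.386)·(-1.23,-2.95) + 0.386·(-2.64,-3.84) = (-1.7743,-3.2935)
  v6: (1-0.386)·(0.3,-2.15) + 0.386·(-0.23,-4.1) = (0.0954,-2.9027)
Shoelace sum Σ(x_i·y_{i+1} − x_{i+1}·y_i):
  i=1: 4.2123·4.3740 − -1.2039·1.7418 = +20.5218 (running +20.5218)
  i=2: -1.2039·2.2546 − -4.5662·4.3740 = +17.2584 (running +37.7802)
  i=3: -4.5662·-0.9330 − -5.5356·2.2546 = +16.7409 (running +54.5211)
  i=4: -5.5356·-3.2935 − -1.7743·-0.9330 = +16.5764 (running +71.0975)
  i=5: -1.7743·-2.9027 − 0.0954·-3.2935 = +5.4644 (running +76.5619)
  i=6: 0.0954·1.7418 − 4.2123·-2.9027 = +12.3934 (running +88.9553)
Area = |Σ|/2 = |88.9553|/2 = 44.4776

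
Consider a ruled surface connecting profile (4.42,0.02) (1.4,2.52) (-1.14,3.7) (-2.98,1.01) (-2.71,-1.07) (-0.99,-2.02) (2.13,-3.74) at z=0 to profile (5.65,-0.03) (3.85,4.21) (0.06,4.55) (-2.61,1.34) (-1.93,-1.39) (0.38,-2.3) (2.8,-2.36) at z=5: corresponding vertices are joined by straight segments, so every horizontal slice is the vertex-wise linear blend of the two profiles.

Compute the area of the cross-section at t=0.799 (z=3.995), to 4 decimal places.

Cross-section at t=0.799: each vertex is (1-t)·p0[i] + t·p1[i].
  v1: (1-0.799)·(4.42,0.02) + 0.799·(5.65,-0.03) = (5.4028,-0.0200)
  v2: (1-0.799)·(1.4,2.52) + 0.799·(3.85,4.21) = (3.3576,3.8703)
  v3: (1-0.799)·(-1.14,3.7) + 0.799·(0.06,4.55) = (-0.1812,4.3792)
  v4: (1-0.799)·(-2.98,1.01) + 0.799·(-2.61,1.34) = (-2.6844,1.2737)
  v5: (1-0.799)·(-2.71,-1.07) + 0.799·(-1.93,-1.39) = (-2.0868,-1.3257)
  v6: (1-0.799)·(-0.99,-2.02) + 0.799·(0.38,-2.3) = (0.1046,-2.2437)
  v7: (1-0.799)·(2.13,-3.74) + 0.799·(2.8,-2.36) = (2.6653,-2.6374)
Shoelace sum Σ(x_i·y_{i+1} − x_{i+1}·y_i):
  i=1: 5.4028·3.8703 − 3.3576·-0.0200 = +20.9774 (running +20.9774)
  i=2: 3.3576·4.3792 − -0.1812·3.8703 = +15.4045 (running +36.3819)
  i=3: -0.1812·1.2737 − -2.6844·4.3792 = +11.5245 (running +47.9064)
  i=4: -2.6844·-1.3257 − -2.0868·1.2737 = +6.2165 (running +54.1228)
  i=5: -2.0868·-2.2437 − 0.1046·-1.3257 = +4.8209 (running +58.9437)
  i=6: 0.1046·-2.6374 − 2.6653·-2.2437 = +5.7043 (running +64.6480)
  i=7: 2.6653·-0.0200 − 5.4028·-2.6374 = +14.1960 (running +78.8440)
Area = |Σ|/2 = |78.8440|/2 = 39.4220

Area at t=0.799: 39.4220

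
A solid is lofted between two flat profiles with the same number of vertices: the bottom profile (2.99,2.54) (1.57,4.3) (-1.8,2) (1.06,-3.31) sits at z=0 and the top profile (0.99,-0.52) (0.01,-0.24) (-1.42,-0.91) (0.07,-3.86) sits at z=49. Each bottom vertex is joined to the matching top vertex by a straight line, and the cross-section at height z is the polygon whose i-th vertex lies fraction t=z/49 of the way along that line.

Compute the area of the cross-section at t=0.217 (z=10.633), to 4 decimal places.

Area at t=0.217: 14.3127

Cross-section at t=0.217: each vertex is (1-t)·p0[i] + t·p1[i].
  v1: (1-0.217)·(2.99,2.54) + 0.217·(0.99,-0.52) = (2.5560,1.8760)
  v2: (1-0.217)·(1.57,4.3) + 0.217·(0.01,-0.24) = (1.2315,3.3148)
  v3: (1-0.217)·(-1.8,2) + 0.217·(-1.42,-0.91) = (-1.7175,1.3685)
  v4: (1-0.217)·(1.06,-3.31) + 0.217·(0.07,-3.86) = (0.8452,-3.4293)
Shoelace sum Σ(x_i·y_{i+1} − x_{i+1}·y_i):
  i=1: 2.5560·3.3148 − 1.2315·1.8760 = +6.1624 (running +6.1624)
  i=2: 1.2315·1.3685 − -1.7175·3.3148 = +7.3787 (running +13.5411)
  i=3: -1.7175·-3.4293 − 0.8452·1.3685 = +4.7334 (running +18.2745)
  i=4: 0.8452·1.8760 − 2.5560·-3.4293 = +10.3509 (running +28.6254)
Area = |Σ|/2 = |28.6254|/2 = 14.3127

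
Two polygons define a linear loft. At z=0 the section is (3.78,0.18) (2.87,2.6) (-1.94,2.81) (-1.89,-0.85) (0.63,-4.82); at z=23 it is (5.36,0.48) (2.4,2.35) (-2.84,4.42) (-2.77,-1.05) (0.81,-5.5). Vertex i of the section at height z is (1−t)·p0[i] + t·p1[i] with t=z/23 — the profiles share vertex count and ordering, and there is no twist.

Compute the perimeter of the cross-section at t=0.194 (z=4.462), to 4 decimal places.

Perimeter at t=0.194: 22.7046

Cross-section at t=0.194: each vertex is (1-t)·p0[i] + t·p1[i].
  v1: (1-0.194)·(3.78,0.18) + 0.194·(5.36,0.48) = (4.0865,0.2382)
  v2: (1-0.194)·(2.87,2.6) + 0.194·(2.4,2.35) = (2.7788,2.5515)
  v3: (1-0.194)·(-1.94,2.81) + 0.194·(-2.84,4.42) = (-2.1146,3.1223)
  v4: (1-0.194)·(-1.89,-0.85) + 0.194·(-2.77,-1.05) = (-2.0607,-0.8888)
  v5: (1-0.194)·(0.63,-4.82) + 0.194·(0.81,-5.5) = (0.6649,-4.9519)
Perimeter = Σ |v_{i+1} − v_i|:
  edge 1→2: √(-1.3077² + 2.3133²) = 2.6573 (running 2.6573)
  edge 2→3: √(-4.8934² + 0.5708²) = 4.9266 (running 7.5839)
  edge 3→4: √(0.0539² + -4.0111²) = 4.0115 (running 11.5954)
  edge 4→5: √(2.7256² + -4.0631²) = 4.8927 (running 16.4881)
  edge 5→1: √(3.4216² + 5.1901²) = 6.2165 (running 22.7046)
Perimeter = 22.7046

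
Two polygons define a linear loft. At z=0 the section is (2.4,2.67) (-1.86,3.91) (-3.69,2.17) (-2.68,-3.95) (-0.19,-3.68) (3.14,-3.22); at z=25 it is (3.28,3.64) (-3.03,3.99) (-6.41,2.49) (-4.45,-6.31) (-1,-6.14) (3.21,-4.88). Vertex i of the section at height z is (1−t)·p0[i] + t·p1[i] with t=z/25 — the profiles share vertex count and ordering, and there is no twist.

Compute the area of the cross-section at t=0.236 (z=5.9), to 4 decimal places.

Area at t=0.236: 50.0073

Cross-section at t=0.236: each vertex is (1-t)·p0[i] + t·p1[i].
  v1: (1-0.236)·(2.4,2.67) + 0.236·(3.28,3.64) = (2.6077,2.8989)
  v2: (1-0.236)·(-1.86,3.91) + 0.236·(-3.03,3.99) = (-2.1361,3.9289)
  v3: (1-0.236)·(-3.69,2.17) + 0.236·(-6.41,2.49) = (-4.3319,2.2455)
  v4: (1-0.236)·(-2.68,-3.95) + 0.236·(-4.45,-6.31) = (-3.0977,-4.5070)
  v5: (1-0.236)·(-0.19,-3.68) + 0.236·(-1,-6.14) = (-0.3812,-4.2606)
  v6: (1-0.236)·(3.14,-3.22) + 0.236·(3.21,-4.88) = (3.1565,-3.6118)
Shoelace sum Σ(x_i·y_{i+1} − x_{i+1}·y_i):
  i=1: 2.6077·3.9289 − -2.1361·2.8989 = +16.4377 (running +16.4377)
  i=2: -2.1361·2.2455 − -4.3319·3.9289 = +12.2229 (running +28.6606)
  i=3: -4.3319·-4.5070 − -3.0977·2.2455 = +26.4798 (running +55.1404)
  i=4: -3.0977·-4.2606 − -0.3812·-4.5070 = +11.4801 (running +66.6205)
  i=5: -0.3812·-3.6118 − 3.1565·-4.2606 = +14.8252 (running +81.4457)
  i=6: 3.1565·2.8989 − 2.6077·-3.6118 = +18.5688 (running +100.0145)
Area = |Σ|/2 = |100.0145|/2 = 50.0073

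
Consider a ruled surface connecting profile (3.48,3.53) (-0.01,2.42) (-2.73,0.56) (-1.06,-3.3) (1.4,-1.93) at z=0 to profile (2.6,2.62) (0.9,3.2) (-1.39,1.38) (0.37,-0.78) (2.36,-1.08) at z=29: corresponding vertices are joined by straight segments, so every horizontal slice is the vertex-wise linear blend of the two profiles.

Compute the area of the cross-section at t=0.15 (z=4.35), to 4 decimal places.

Cross-section at t=0.15: each vertex is (1-t)·p0[i] + t·p1[i].
  v1: (1-0.15)·(3.48,3.53) + 0.15·(2.6,2.62) = (3.3480,3.3935)
  v2: (1-0.15)·(-0.01,2.42) + 0.15·(0.9,3.2) = (0.1265,2.5370)
  v3: (1-0.15)·(-2.73,0.56) + 0.15·(-1.39,1.38) = (-2.5290,0.6830)
  v4: (1-0.15)·(-1.06,-3.3) + 0.15·(0.37,-0.78) = (-0.8455,-2.9220)
  v5: (1-0.15)·(1.4,-1.93) + 0.15·(2.36,-1.08) = (1.5440,-1.8025)
Shoelace sum Σ(x_i·y_{i+1} − x_{i+1}·y_i):
  i=1: 3.3480·2.5370 − 0.1265·3.3935 = +8.0646 (running +8.0646)
  i=2: 0.1265·0.6830 − -2.5290·2.5370 = +6.5025 (running +14.5671)
  i=3: -2.5290·-2.9220 − -0.8455·0.6830 = +7.9672 (running +22.5343)
  i=4: -0.8455·-1.8025 − 1.5440·-2.9220 = +6.0356 (running +28.5699)
  i=5: 1.5440·3.3935 − 3.3480·-1.8025 = +11.2743 (running +39.8442)
Area = |Σ|/2 = |39.8442|/2 = 19.9221

Area at t=0.15: 19.9221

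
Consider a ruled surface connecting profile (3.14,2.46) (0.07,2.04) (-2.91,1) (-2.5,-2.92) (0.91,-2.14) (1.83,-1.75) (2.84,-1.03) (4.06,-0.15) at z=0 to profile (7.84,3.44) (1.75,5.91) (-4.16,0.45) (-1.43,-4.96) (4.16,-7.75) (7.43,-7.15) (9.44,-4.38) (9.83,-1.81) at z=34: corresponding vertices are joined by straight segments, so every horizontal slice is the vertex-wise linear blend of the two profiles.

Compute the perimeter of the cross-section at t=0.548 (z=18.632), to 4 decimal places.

Cross-section at t=0.548: each vertex is (1-t)·p0[i] + t·p1[i].
  v1: (1-0.548)·(3.14,2.46) + 0.548·(7.84,3.44) = (5.7156,2.9970)
  v2: (1-0.548)·(0.07,2.04) + 0.548·(1.75,5.91) = (0.9906,4.1608)
  v3: (1-0.548)·(-2.91,1) + 0.548·(-4.16,0.45) = (-3.5950,0.6986)
  v4: (1-0.548)·(-2.5,-2.92) + 0.548·(-1.43,-4.96) = (-1.9136,-4.0379)
  v5: (1-0.548)·(0.91,-2.14) + 0.548·(4.16,-7.75) = (2.6910,-5.2143)
  v6: (1-0.548)·(1.83,-1.75) + 0.548·(7.43,-7.15) = (4.8988,-4.7092)
  v7: (1-0.548)·(2.84,-1.03) + 0.548·(9.44,-4.38) = (6.4568,-2.8658)
  v8: (1-0.548)·(4.06,-0.15) + 0.548·(9.83,-1.81) = (7.2220,-1.0597)
Perimeter = Σ |v_{i+1} − v_i|:
  edge 1→2: √(-4.7250² + 1.1637²) = 4.8662 (running 4.8662)
  edge 2→3: √(-4.5856² + -3.4622²) = 5.7458 (running 10.6120)
  edge 3→4: √(1.6814² + -4.7365²) = 5.0261 (running 15.6381)
  edge 4→5: √(4.6046² + -1.1764²) = 4.7525 (running 20.3906)
  edge 5→6: √(2.2078² + 0.5051²) = 2.2648 (running 22.6555)
  edge 6→7: √(1.5580² + 1.8434²) = 2.4136 (running 25.0691)
  edge 7→8: √(0.7652² + 1.8061²) = 1.9615 (running 27.0306)
  edge 8→1: √(-1.5064² + 4.0567²) = 4.3274 (running 31.3579)
Perimeter = 31.3579

Perimeter at t=0.548: 31.3579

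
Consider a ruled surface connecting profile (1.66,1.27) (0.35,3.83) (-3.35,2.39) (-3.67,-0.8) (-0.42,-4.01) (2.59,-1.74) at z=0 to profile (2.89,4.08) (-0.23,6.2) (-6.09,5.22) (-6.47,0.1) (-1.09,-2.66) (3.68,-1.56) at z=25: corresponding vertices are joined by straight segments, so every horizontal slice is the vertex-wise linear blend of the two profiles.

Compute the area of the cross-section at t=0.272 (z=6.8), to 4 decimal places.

Area at t=0.272: 40.1650

Cross-section at t=0.272: each vertex is (1-t)·p0[i] + t·p1[i].
  v1: (1-0.272)·(1.66,1.27) + 0.272·(2.89,4.08) = (1.9946,2.0343)
  v2: (1-0.272)·(0.35,3.83) + 0.272·(-0.23,6.2) = (0.1922,4.4746)
  v3: (1-0.272)·(-3.35,2.39) + 0.272·(-6.09,5.22) = (-4.0953,3.1598)
  v4: (1-0.272)·(-3.67,-0.8) + 0.272·(-6.47,0.1) = (-4.4316,-0.5552)
  v5: (1-0.272)·(-0.42,-4.01) + 0.272·(-1.09,-2.66) = (-0.6022,-3.6428)
  v6: (1-0.272)·(2.59,-1.74) + 0.272·(3.68,-1.56) = (2.8865,-1.6910)
Shoelace sum Σ(x_i·y_{i+1} − x_{i+1}·y_i):
  i=1: 1.9946·4.4746 − 0.1922·2.0343 = +8.5339 (running +8.5339)
  i=2: 0.1922·3.1598 − -4.0953·4.4746 = +18.9323 (running +27.4662)
  i=3: -4.0953·-0.5552 − -4.4316·3.1598 = +16.2765 (running +43.7427)
  i=4: -4.4316·-3.6428 − -0.6022·-0.5552 = +15.8091 (running +59.5518)
  i=5: -0.6022·-1.6910 − 2.8865·-3.6428 = +11.5333 (running +71.0850)
  i=6: 2.8865·2.0343 − 1.9946·-1.6910 = +9.2449 (running +80.3299)
Area = |Σ|/2 = |80.3299|/2 = 40.1650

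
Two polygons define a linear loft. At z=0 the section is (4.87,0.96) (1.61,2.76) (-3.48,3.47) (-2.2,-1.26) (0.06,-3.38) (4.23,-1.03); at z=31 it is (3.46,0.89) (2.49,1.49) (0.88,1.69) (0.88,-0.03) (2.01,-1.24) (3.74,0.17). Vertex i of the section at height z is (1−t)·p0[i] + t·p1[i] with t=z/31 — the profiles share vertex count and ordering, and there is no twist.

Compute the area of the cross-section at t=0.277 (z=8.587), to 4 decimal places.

Cross-section at t=0.277: each vertex is (1-t)·p0[i] + t·p1[i].
  v1: (1-0.277)·(4.87,0.96) + 0.277·(3.46,0.89) = (4.4794,0.9406)
  v2: (1-0.277)·(1.61,2.76) + 0.277·(2.49,1.49) = (1.8538,2.4082)
  v3: (1-0.277)·(-3.48,3.47) + 0.277·(0.88,1.69) = (-2.2723,2.9769)
  v4: (1-0.277)·(-2.2,-1.26) + 0.277·(0.88,-0.03) = (-1.3468,-0.9193)
  v5: (1-0.277)·(0.06,-3.38) + 0.277·(2.01,-1.24) = (0.6001,-2.7872)
  v6: (1-0.277)·(4.23,-1.03) + 0.277·(3.74,0.17) = (4.0943,-0.6976)
Shoelace sum Σ(x_i·y_{i+1} − x_{i+1}·y_i):
  i=1: 4.4794·2.4082 − 1.8538·0.9406 = +9.0437 (running +9.0437)
  i=2: 1.8538·2.9769 − -2.2723·2.4082 = +10.9907 (running +20.0344)
  i=3: -2.2723·-0.9193 − -1.3468·2.9769 = +6.0983 (running +26.1327)
  i=4: -1.3468·-2.7872 − 0.6001·-0.9193 = +4.3057 (running +30.4384)
  i=5: 0.6001·-0.6976 − 4.0943·-2.7872 = +10.9930 (running +41.4314)
  i=6: 4.0943·0.9406 − 4.4794·-0.6976 = +6.9760 (running +48.4073)
Area = |Σ|/2 = |48.4073|/2 = 24.2037

Area at t=0.277: 24.2037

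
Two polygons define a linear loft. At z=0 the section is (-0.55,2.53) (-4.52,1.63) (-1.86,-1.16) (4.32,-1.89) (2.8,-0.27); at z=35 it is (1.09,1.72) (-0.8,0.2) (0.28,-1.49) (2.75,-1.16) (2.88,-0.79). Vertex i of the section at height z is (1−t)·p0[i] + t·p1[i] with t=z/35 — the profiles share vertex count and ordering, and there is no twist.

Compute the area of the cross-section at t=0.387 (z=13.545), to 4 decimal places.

Area at t=0.387: 13.7758

Cross-section at t=0.387: each vertex is (1-t)·p0[i] + t·p1[i].
  v1: (1-0.387)·(-0.55,2.53) + 0.387·(1.09,1.72) = (0.0847,2.2165)
  v2: (1-0.387)·(-4.52,1.63) + 0.387·(-0.8,0.2) = (-3.0804,1.0766)
  v3: (1-0.387)·(-1.86,-1.16) + 0.387·(0.28,-1.49) = (-1.0318,-1.2877)
  v4: (1-0.387)·(4.32,-1.89) + 0.387·(2.75,-1.16) = (3.7124,-1.6075)
  v5: (1-0.387)·(2.8,-0.27) + 0.387·(2.88,-0.79) = (2.8310,-0.4712)
Shoelace sum Σ(x_i·y_{i+1} − x_{i+1}·y_i):
  i=1: 0.0847·1.0766 − -3.0804·2.2165 = +6.9189 (running +6.9189)
  i=2: -3.0804·-1.2877 − -1.0318·1.0766 = +5.0775 (running +11.9963)
  i=3: -1.0318·-1.6075 − 3.7124·-1.2877 = +6.4391 (running +18.4355)
  i=4: 3.7124·-0.4712 − 2.8310·-1.6075 = +2.8013 (running +21.2368)
  i=5: 2.8310·2.2165 − 0.0847·-0.4712 = +6.3148 (running +27.5516)
Area = |Σ|/2 = |27.5516|/2 = 13.7758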